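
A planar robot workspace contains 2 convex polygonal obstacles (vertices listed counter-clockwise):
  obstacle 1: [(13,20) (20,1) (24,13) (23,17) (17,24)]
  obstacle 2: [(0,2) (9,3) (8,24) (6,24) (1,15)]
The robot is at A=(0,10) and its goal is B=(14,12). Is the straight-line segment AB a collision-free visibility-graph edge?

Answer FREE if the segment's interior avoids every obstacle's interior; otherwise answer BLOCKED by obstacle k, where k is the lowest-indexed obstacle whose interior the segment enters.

Obstacle 1 [(13,20) (20,1) (24,13) (23,17) (17,24)]:
  edge (13,20)–(20,1): clear
  edge (20,1)–(24,13): clear
  edge (24,13)–(23,17): clear
  edge (23,17)–(17,24): clear
  edge (17,24)–(13,20): clear
  midpoint (7,11) outside
  → clear
Obstacle 2 [(0,2) (9,3) (8,24) (6,24) (1,15)]:
  edge (0,2)–(9,3): clear
  edge (9,3)–(8,24): crosses AB
  edge (8,24)–(6,24): clear
  edge (6,24)–(1,15): clear
  edge (1,15)–(0,2): crosses AB
  → BLOCKED

BLOCKED by obstacle 2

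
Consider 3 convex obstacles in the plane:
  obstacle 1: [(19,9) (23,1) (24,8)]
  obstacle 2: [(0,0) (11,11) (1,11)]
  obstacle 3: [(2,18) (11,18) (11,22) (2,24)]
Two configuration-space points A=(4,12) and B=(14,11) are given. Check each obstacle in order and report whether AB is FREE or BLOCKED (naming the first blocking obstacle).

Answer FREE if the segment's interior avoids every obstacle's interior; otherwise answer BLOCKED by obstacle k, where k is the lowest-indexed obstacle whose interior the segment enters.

FREE

Obstacle 1 [(19,9) (23,1) (24,8)]:
  edge (19,9)–(23,1): clear
  edge (23,1)–(24,8): clear
  edge (24,8)–(19,9): clear
  midpoint (9,23/2) outside
  → clear
Obstacle 2 [(0,0) (11,11) (1,11)]:
  edge (0,0)–(11,11): clear
  edge (11,11)–(1,11): clear
  edge (1,11)–(0,0): clear
  midpoint (9,23/2) outside
  → clear
Obstacle 3 [(2,18) (11,18) (11,22) (2,24)]:
  edge (2,18)–(11,18): clear
  edge (11,18)–(11,22): clear
  edge (11,22)–(2,24): clear
  edge (2,24)–(2,18): clear
  midpoint (9,23/2) outside
  → clear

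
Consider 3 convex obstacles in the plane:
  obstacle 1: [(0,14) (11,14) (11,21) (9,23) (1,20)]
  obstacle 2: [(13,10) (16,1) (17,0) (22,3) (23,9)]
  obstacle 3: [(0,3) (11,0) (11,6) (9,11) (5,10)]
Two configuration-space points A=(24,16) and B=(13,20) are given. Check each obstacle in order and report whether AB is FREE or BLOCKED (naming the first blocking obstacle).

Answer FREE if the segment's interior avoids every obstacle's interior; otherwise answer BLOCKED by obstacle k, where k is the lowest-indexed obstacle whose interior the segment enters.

FREE

Obstacle 1 [(0,14) (11,14) (11,21) (9,23) (1,20)]:
  edge (0,14)–(11,14): clear
  edge (11,14)–(11,21): clear
  edge (11,21)–(9,23): clear
  edge (9,23)–(1,20): clear
  edge (1,20)–(0,14): clear
  midpoint (37/2,18) outside
  → clear
Obstacle 2 [(13,10) (16,1) (17,0) (22,3) (23,9)]:
  edge (13,10)–(16,1): clear
  edge (16,1)–(17,0): clear
  edge (17,0)–(22,3): clear
  edge (22,3)–(23,9): clear
  edge (23,9)–(13,10): clear
  midpoint (37/2,18) outside
  → clear
Obstacle 3 [(0,3) (11,0) (11,6) (9,11) (5,10)]:
  edge (0,3)–(11,0): clear
  edge (11,0)–(11,6): clear
  edge (11,6)–(9,11): clear
  edge (9,11)–(5,10): clear
  edge (5,10)–(0,3): clear
  midpoint (37/2,18) outside
  → clear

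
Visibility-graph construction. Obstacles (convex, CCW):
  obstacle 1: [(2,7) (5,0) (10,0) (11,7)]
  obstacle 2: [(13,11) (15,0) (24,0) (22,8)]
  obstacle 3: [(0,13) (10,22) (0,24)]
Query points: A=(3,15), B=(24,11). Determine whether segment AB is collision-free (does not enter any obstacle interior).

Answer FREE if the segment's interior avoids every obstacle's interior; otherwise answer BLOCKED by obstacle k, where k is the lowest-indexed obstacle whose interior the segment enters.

Obstacle 1 [(2,7) (5,0) (10,0) (11,7)]:
  edge (2,7)–(5,0): clear
  edge (5,0)–(10,0): clear
  edge (10,0)–(11,7): clear
  edge (11,7)–(2,7): clear
  midpoint (27/2,13) outside
  → clear
Obstacle 2 [(13,11) (15,0) (24,0) (22,8)]:
  edge (13,11)–(15,0): clear
  edge (15,0)–(24,0): clear
  edge (24,0)–(22,8): clear
  edge (22,8)–(13,11): clear
  midpoint (27/2,13) outside
  → clear
Obstacle 3 [(0,13) (10,22) (0,24)]:
  edge (0,13)–(10,22): clear
  edge (10,22)–(0,24): clear
  edge (0,24)–(0,13): clear
  midpoint (27/2,13) outside
  → clear

FREE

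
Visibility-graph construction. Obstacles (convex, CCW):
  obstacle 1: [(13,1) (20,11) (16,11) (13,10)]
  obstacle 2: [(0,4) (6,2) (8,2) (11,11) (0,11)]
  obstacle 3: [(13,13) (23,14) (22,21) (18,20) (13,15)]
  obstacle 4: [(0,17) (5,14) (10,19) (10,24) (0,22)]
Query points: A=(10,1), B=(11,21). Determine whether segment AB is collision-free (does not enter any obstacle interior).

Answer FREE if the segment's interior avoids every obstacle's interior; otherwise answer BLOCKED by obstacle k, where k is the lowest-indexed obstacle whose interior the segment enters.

BLOCKED by obstacle 2

Obstacle 1 [(13,1) (20,11) (16,11) (13,10)]:
  edge (13,1)–(20,11): clear
  edge (20,11)–(16,11): clear
  edge (16,11)–(13,10): clear
  edge (13,10)–(13,1): clear
  midpoint (21/2,11) outside
  → clear
Obstacle 2 [(0,4) (6,2) (8,2) (11,11) (0,11)]:
  edge (0,4)–(6,2): clear
  edge (6,2)–(8,2): clear
  edge (8,2)–(11,11): crosses AB
  edge (11,11)–(0,11): crosses AB
  edge (0,11)–(0,4): clear
  → BLOCKED
Obstacle 3 [(13,13) (23,14) (22,21) (18,20) (13,15)]:
  edge (13,13)–(23,14): clear
  edge (23,14)–(22,21): clear
  edge (22,21)–(18,20): clear
  edge (18,20)–(13,15): clear
  edge (13,15)–(13,13): clear
  midpoint (21/2,11) outside
  → clear
Obstacle 4 [(0,17) (5,14) (10,19) (10,24) (0,22)]:
  edge (0,17)–(5,14): clear
  edge (5,14)–(10,19): clear
  edge (10,19)–(10,24): clear
  edge (10,24)–(0,22): clear
  edge (0,22)–(0,17): clear
  midpoint (21/2,11) outside
  → clear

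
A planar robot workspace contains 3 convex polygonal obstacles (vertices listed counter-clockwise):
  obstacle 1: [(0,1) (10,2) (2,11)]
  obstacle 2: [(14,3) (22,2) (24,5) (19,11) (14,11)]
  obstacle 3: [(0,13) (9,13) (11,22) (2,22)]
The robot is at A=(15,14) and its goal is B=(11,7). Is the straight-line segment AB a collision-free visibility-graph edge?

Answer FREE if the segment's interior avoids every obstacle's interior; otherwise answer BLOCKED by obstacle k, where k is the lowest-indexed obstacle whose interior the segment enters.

Obstacle 1 [(0,1) (10,2) (2,11)]:
  edge (0,1)–(10,2): clear
  edge (10,2)–(2,11): clear
  edge (2,11)–(0,1): clear
  midpoint (13,21/2) outside
  → clear
Obstacle 2 [(14,3) (22,2) (24,5) (19,11) (14,11)]:
  edge (14,3)–(22,2): clear
  edge (22,2)–(24,5): clear
  edge (24,5)–(19,11): clear
  edge (19,11)–(14,11): clear
  edge (14,11)–(14,3): clear
  midpoint (13,21/2) outside
  → clear
Obstacle 3 [(0,13) (9,13) (11,22) (2,22)]:
  edge (0,13)–(9,13): clear
  edge (9,13)–(11,22): clear
  edge (11,22)–(2,22): clear
  edge (2,22)–(0,13): clear
  midpoint (13,21/2) outside
  → clear

FREE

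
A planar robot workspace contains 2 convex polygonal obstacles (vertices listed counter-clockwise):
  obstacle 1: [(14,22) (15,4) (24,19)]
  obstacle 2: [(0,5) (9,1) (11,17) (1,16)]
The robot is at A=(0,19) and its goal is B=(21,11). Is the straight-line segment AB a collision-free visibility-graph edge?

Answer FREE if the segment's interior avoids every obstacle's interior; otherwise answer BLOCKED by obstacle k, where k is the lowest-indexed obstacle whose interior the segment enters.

Obstacle 1 [(14,22) (15,4) (24,19)]:
  edge (14,22)–(15,4): crosses AB
  edge (15,4)–(24,19): crosses AB
  edge (24,19)–(14,22): clear
  → BLOCKED
Obstacle 2 [(0,5) (9,1) (11,17) (1,16)]:
  edge (0,5)–(9,1): clear
  edge (9,1)–(11,17): crosses AB
  edge (11,17)–(1,16): crosses AB
  edge (1,16)–(0,5): clear
  → BLOCKED

BLOCKED by obstacle 1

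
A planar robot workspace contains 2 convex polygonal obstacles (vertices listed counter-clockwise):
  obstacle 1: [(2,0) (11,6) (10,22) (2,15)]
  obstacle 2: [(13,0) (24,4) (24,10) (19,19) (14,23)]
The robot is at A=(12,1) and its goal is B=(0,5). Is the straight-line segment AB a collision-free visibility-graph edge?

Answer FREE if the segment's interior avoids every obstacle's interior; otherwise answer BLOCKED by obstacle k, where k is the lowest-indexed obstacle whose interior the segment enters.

BLOCKED by obstacle 1

Obstacle 1 [(2,0) (11,6) (10,22) (2,15)]:
  edge (2,0)–(11,6): crosses AB
  edge (11,6)–(10,22): clear
  edge (10,22)–(2,15): clear
  edge (2,15)–(2,0): crosses AB
  → BLOCKED
Obstacle 2 [(13,0) (24,4) (24,10) (19,19) (14,23)]:
  edge (13,0)–(24,4): clear
  edge (24,4)–(24,10): clear
  edge (24,10)–(19,19): clear
  edge (19,19)–(14,23): clear
  edge (14,23)–(13,0): clear
  midpoint (6,3) outside
  → clear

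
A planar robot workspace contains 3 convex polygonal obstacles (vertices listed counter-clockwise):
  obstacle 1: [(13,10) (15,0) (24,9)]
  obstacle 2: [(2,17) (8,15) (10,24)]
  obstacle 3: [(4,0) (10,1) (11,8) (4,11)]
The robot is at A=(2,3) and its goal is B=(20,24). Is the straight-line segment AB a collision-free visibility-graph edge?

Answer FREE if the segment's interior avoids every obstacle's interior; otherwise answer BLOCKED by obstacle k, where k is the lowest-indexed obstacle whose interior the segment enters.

Obstacle 1 [(13,10) (15,0) (24,9)]:
  edge (13,10)–(15,0): clear
  edge (15,0)–(24,9): clear
  edge (24,9)–(13,10): clear
  midpoint (11,27/2) outside
  → clear
Obstacle 2 [(2,17) (8,15) (10,24)]:
  edge (2,17)–(8,15): clear
  edge (8,15)–(10,24): clear
  edge (10,24)–(2,17): clear
  midpoint (11,27/2) outside
  → clear
Obstacle 3 [(4,0) (10,1) (11,8) (4,11)]:
  edge (4,0)–(10,1): clear
  edge (10,1)–(11,8): clear
  edge (11,8)–(4,11): crosses AB
  edge (4,11)–(4,0): crosses AB
  → BLOCKED

BLOCKED by obstacle 3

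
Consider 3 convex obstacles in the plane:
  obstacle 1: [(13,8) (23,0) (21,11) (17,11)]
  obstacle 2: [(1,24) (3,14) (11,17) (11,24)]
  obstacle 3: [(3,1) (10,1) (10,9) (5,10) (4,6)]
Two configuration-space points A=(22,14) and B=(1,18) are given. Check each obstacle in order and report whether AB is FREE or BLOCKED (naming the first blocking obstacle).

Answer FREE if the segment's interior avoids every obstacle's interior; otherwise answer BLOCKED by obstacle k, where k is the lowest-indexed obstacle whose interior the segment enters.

Obstacle 1 [(13,8) (23,0) (21,11) (17,11)]:
  edge (13,8)–(23,0): clear
  edge (23,0)–(21,11): clear
  edge (21,11)–(17,11): clear
  edge (17,11)–(13,8): clear
  midpoint (23/2,16) outside
  → clear
Obstacle 2 [(1,24) (3,14) (11,17) (11,24)]:
  edge (1,24)–(3,14): crosses AB
  edge (3,14)–(11,17): crosses AB
  edge (11,17)–(11,24): clear
  edge (11,24)–(1,24): clear
  → BLOCKED
Obstacle 3 [(3,1) (10,1) (10,9) (5,10) (4,6)]:
  edge (3,1)–(10,1): clear
  edge (10,1)–(10,9): clear
  edge (10,9)–(5,10): clear
  edge (5,10)–(4,6): clear
  edge (4,6)–(3,1): clear
  midpoint (23/2,16) outside
  → clear

BLOCKED by obstacle 2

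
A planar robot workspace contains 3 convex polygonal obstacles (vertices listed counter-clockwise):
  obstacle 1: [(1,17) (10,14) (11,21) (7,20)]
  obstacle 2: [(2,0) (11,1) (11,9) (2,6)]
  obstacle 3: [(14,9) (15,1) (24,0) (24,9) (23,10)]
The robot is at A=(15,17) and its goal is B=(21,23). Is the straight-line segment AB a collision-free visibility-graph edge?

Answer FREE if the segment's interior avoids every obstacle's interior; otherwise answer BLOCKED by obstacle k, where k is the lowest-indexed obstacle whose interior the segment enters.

FREE

Obstacle 1 [(1,17) (10,14) (11,21) (7,20)]:
  edge (1,17)–(10,14): clear
  edge (10,14)–(11,21): clear
  edge (11,21)–(7,20): clear
  edge (7,20)–(1,17): clear
  midpoint (18,20) outside
  → clear
Obstacle 2 [(2,0) (11,1) (11,9) (2,6)]:
  edge (2,0)–(11,1): clear
  edge (11,1)–(11,9): clear
  edge (11,9)–(2,6): clear
  edge (2,6)–(2,0): clear
  midpoint (18,20) outside
  → clear
Obstacle 3 [(14,9) (15,1) (24,0) (24,9) (23,10)]:
  edge (14,9)–(15,1): clear
  edge (15,1)–(24,0): clear
  edge (24,0)–(24,9): clear
  edge (24,9)–(23,10): clear
  edge (23,10)–(14,9): clear
  midpoint (18,20) outside
  → clear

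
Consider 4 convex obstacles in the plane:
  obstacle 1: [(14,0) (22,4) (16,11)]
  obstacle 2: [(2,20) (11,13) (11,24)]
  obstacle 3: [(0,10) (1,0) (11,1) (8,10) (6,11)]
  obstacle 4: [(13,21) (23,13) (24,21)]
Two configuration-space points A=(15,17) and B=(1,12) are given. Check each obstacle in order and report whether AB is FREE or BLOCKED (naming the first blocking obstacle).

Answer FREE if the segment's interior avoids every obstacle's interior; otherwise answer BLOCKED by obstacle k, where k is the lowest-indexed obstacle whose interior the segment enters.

BLOCKED by obstacle 2

Obstacle 1 [(14,0) (22,4) (16,11)]:
  edge (14,0)–(22,4): clear
  edge (22,4)–(16,11): clear
  edge (16,11)–(14,0): clear
  midpoint (8,29/2) outside
  → clear
Obstacle 2 [(2,20) (11,13) (11,24)]:
  edge (2,20)–(11,13): crosses AB
  edge (11,13)–(11,24): crosses AB
  edge (11,24)–(2,20): clear
  → BLOCKED
Obstacle 3 [(0,10) (1,0) (11,1) (8,10) (6,11)]:
  edge (0,10)–(1,0): clear
  edge (1,0)–(11,1): clear
  edge (11,1)–(8,10): clear
  edge (8,10)–(6,11): clear
  edge (6,11)–(0,10): clear
  midpoint (8,29/2) outside
  → clear
Obstacle 4 [(13,21) (23,13) (24,21)]:
  edge (13,21)–(23,13): clear
  edge (23,13)–(24,21): clear
  edge (24,21)–(13,21): clear
  midpoint (8,29/2) outside
  → clear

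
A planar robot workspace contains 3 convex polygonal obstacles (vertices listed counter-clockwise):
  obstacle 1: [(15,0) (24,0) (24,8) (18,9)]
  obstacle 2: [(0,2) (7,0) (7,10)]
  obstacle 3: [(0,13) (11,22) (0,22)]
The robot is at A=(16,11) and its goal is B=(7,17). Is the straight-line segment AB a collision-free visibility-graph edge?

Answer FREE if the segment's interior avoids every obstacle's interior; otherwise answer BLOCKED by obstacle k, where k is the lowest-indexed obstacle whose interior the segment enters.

FREE

Obstacle 1 [(15,0) (24,0) (24,8) (18,9)]:
  edge (15,0)–(24,0): clear
  edge (24,0)–(24,8): clear
  edge (24,8)–(18,9): clear
  edge (18,9)–(15,0): clear
  midpoint (23/2,14) outside
  → clear
Obstacle 2 [(0,2) (7,0) (7,10)]:
  edge (0,2)–(7,0): clear
  edge (7,0)–(7,10): clear
  edge (7,10)–(0,2): clear
  midpoint (23/2,14) outside
  → clear
Obstacle 3 [(0,13) (11,22) (0,22)]:
  edge (0,13)–(11,22): clear
  edge (11,22)–(0,22): clear
  edge (0,22)–(0,13): clear
  midpoint (23/2,14) outside
  → clear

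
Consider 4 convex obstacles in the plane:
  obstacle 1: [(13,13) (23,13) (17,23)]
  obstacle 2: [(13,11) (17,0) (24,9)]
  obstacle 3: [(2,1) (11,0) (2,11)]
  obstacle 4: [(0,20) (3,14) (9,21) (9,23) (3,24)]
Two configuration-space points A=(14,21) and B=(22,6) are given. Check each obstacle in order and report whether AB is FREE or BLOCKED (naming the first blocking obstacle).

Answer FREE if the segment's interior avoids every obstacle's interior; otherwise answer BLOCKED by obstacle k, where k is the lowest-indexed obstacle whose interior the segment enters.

BLOCKED by obstacle 1

Obstacle 1 [(13,13) (23,13) (17,23)]:
  edge (13,13)–(23,13): crosses AB
  edge (23,13)–(17,23): clear
  edge (17,23)–(13,13): crosses AB
  → BLOCKED
Obstacle 2 [(13,11) (17,0) (24,9)]:
  edge (13,11)–(17,0): clear
  edge (17,0)–(24,9): crosses AB
  edge (24,9)–(13,11): crosses AB
  → BLOCKED
Obstacle 3 [(2,1) (11,0) (2,11)]:
  edge (2,1)–(11,0): clear
  edge (11,0)–(2,11): clear
  edge (2,11)–(2,1): clear
  midpoint (18,27/2) outside
  → clear
Obstacle 4 [(0,20) (3,14) (9,21) (9,23) (3,24)]:
  edge (0,20)–(3,14): clear
  edge (3,14)–(9,21): clear
  edge (9,21)–(9,23): clear
  edge (9,23)–(3,24): clear
  edge (3,24)–(0,20): clear
  midpoint (18,27/2) outside
  → clear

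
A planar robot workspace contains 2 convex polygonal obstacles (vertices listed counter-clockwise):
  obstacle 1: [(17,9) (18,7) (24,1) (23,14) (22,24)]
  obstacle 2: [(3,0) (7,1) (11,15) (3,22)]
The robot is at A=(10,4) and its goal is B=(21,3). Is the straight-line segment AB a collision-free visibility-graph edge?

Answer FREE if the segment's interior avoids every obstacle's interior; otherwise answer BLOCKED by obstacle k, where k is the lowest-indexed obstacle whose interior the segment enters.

Obstacle 1 [(17,9) (18,7) (24,1) (23,14) (22,24)]:
  edge (17,9)–(18,7): clear
  edge (18,7)–(24,1): clear
  edge (24,1)–(23,14): clear
  edge (23,14)–(22,24): clear
  edge (22,24)–(17,9): clear
  midpoint (31/2,7/2) outside
  → clear
Obstacle 2 [(3,0) (7,1) (11,15) (3,22)]:
  edge (3,0)–(7,1): clear
  edge (7,1)–(11,15): clear
  edge (11,15)–(3,22): clear
  edge (3,22)–(3,0): clear
  midpoint (31/2,7/2) outside
  → clear

FREE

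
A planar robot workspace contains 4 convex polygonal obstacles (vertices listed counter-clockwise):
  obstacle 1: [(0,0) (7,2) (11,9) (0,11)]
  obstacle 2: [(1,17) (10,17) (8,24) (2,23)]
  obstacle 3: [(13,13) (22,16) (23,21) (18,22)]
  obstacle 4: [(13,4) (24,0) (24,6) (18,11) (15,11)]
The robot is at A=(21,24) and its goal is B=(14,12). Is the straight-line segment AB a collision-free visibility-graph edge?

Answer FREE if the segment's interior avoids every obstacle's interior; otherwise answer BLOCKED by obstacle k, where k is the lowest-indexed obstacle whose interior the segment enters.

BLOCKED by obstacle 3

Obstacle 1 [(0,0) (7,2) (11,9) (0,11)]:
  edge (0,0)–(7,2): clear
  edge (7,2)–(11,9): clear
  edge (11,9)–(0,11): clear
  edge (0,11)–(0,0): clear
  midpoint (35/2,18) outside
  → clear
Obstacle 2 [(1,17) (10,17) (8,24) (2,23)]:
  edge (1,17)–(10,17): clear
  edge (10,17)–(8,24): clear
  edge (8,24)–(2,23): clear
  edge (2,23)–(1,17): clear
  midpoint (35/2,18) outside
  → clear
Obstacle 3 [(13,13) (22,16) (23,21) (18,22)]:
  edge (13,13)–(22,16): crosses AB
  edge (22,16)–(23,21): clear
  edge (23,21)–(18,22): crosses AB
  edge (18,22)–(13,13): clear
  → BLOCKED
Obstacle 4 [(13,4) (24,0) (24,6) (18,11) (15,11)]:
  edge (13,4)–(24,0): clear
  edge (24,0)–(24,6): clear
  edge (24,6)–(18,11): clear
  edge (18,11)–(15,11): clear
  edge (15,11)–(13,4): clear
  midpoint (35/2,18) outside
  → clear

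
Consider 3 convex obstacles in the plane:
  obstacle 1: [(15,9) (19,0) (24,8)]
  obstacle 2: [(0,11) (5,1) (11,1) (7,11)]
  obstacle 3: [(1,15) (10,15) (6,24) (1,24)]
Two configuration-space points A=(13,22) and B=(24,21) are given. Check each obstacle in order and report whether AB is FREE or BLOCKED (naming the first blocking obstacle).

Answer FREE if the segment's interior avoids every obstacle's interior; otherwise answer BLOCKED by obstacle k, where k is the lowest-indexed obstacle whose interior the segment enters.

FREE

Obstacle 1 [(15,9) (19,0) (24,8)]:
  edge (15,9)–(19,0): clear
  edge (19,0)–(24,8): clear
  edge (24,8)–(15,9): clear
  midpoint (37/2,43/2) outside
  → clear
Obstacle 2 [(0,11) (5,1) (11,1) (7,11)]:
  edge (0,11)–(5,1): clear
  edge (5,1)–(11,1): clear
  edge (11,1)–(7,11): clear
  edge (7,11)–(0,11): clear
  midpoint (37/2,43/2) outside
  → clear
Obstacle 3 [(1,15) (10,15) (6,24) (1,24)]:
  edge (1,15)–(10,15): clear
  edge (10,15)–(6,24): clear
  edge (6,24)–(1,24): clear
  edge (1,24)–(1,15): clear
  midpoint (37/2,43/2) outside
  → clear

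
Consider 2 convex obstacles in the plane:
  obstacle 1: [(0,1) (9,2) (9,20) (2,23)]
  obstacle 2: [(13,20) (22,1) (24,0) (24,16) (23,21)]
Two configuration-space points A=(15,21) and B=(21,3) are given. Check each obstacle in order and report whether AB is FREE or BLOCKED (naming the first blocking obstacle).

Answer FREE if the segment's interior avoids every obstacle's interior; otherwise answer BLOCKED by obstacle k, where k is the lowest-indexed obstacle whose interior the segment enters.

Obstacle 1 [(0,1) (9,2) (9,20) (2,23)]:
  edge (0,1)–(9,2): clear
  edge (9,2)–(9,20): clear
  edge (9,20)–(2,23): clear
  edge (2,23)–(0,1): clear
  midpoint (18,12) outside
  → clear
Obstacle 2 [(13,20) (22,1) (24,0) (24,16) (23,21)]:
  edge (13,20)–(22,1): crosses AB
  edge (22,1)–(24,0): clear
  edge (24,0)–(24,16): clear
  edge (24,16)–(23,21): clear
  edge (23,21)–(13,20): crosses AB
  → BLOCKED

BLOCKED by obstacle 2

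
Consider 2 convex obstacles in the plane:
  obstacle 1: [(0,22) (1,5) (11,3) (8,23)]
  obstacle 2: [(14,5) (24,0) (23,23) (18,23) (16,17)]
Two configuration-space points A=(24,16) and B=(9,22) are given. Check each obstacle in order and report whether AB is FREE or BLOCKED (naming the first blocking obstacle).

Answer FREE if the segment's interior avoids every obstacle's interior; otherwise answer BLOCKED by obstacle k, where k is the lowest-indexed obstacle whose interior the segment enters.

Obstacle 1 [(0,22) (1,5) (11,3) (8,23)]:
  edge (0,22)–(1,5): clear
  edge (1,5)–(11,3): clear
  edge (11,3)–(8,23): clear
  edge (8,23)–(0,22): clear
  midpoint (33/2,19) outside
  → clear
Obstacle 2 [(14,5) (24,0) (23,23) (18,23) (16,17)]:
  edge (14,5)–(24,0): clear
  edge (24,0)–(23,23): crosses AB
  edge (23,23)–(18,23): clear
  edge (18,23)–(16,17): crosses AB
  edge (16,17)–(14,5): clear
  → BLOCKED

BLOCKED by obstacle 2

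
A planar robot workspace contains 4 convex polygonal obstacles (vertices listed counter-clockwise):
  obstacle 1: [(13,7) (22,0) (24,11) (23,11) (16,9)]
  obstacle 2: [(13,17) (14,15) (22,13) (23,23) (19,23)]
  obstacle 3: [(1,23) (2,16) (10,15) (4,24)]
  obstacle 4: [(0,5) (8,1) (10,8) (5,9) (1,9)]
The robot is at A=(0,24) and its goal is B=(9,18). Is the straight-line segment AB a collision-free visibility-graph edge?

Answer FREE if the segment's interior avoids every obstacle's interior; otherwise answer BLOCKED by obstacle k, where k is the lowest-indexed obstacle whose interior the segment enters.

Obstacle 1 [(13,7) (22,0) (24,11) (23,11) (16,9)]:
  edge (13,7)–(22,0): clear
  edge (22,0)–(24,11): clear
  edge (24,11)–(23,11): clear
  edge (23,11)–(16,9): clear
  edge (16,9)–(13,7): clear
  midpoint (9/2,21) outside
  → clear
Obstacle 2 [(13,17) (14,15) (22,13) (23,23) (19,23)]:
  edge (13,17)–(14,15): clear
  edge (14,15)–(22,13): clear
  edge (22,13)–(23,23): clear
  edge (23,23)–(19,23): clear
  edge (19,23)–(13,17): clear
  midpoint (9/2,21) outside
  → clear
Obstacle 3 [(1,23) (2,16) (10,15) (4,24)]:
  edge (1,23)–(2,16): clear
  edge (2,16)–(10,15): clear
  edge (10,15)–(4,24): crosses AB
  edge (4,24)–(1,23): crosses AB
  → BLOCKED
Obstacle 4 [(0,5) (8,1) (10,8) (5,9) (1,9)]:
  edge (0,5)–(8,1): clear
  edge (8,1)–(10,8): clear
  edge (10,8)–(5,9): clear
  edge (5,9)–(1,9): clear
  edge (1,9)–(0,5): clear
  midpoint (9/2,21) outside
  → clear

BLOCKED by obstacle 3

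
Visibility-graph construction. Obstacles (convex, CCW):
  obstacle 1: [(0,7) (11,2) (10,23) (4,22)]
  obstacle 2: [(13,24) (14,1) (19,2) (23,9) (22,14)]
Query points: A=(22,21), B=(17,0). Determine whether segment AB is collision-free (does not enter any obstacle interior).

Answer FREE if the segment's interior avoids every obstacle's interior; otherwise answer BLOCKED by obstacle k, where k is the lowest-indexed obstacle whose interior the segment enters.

BLOCKED by obstacle 2

Obstacle 1 [(0,7) (11,2) (10,23) (4,22)]:
  edge (0,7)–(11,2): clear
  edge (11,2)–(10,23): clear
  edge (10,23)–(4,22): clear
  edge (4,22)–(0,7): clear
  midpoint (39/2,21/2) outside
  → clear
Obstacle 2 [(13,24) (14,1) (19,2) (23,9) (22,14)]:
  edge (13,24)–(14,1): clear
  edge (14,1)–(19,2): crosses AB
  edge (19,2)–(23,9): clear
  edge (23,9)–(22,14): clear
  edge (22,14)–(13,24): crosses AB
  → BLOCKED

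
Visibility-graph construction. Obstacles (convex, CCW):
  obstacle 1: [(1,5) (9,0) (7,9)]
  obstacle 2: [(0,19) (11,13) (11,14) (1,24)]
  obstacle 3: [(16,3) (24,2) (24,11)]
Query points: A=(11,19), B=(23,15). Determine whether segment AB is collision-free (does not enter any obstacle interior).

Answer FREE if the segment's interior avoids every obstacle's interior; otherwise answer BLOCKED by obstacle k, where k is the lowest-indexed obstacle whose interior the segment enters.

FREE

Obstacle 1 [(1,5) (9,0) (7,9)]:
  edge (1,5)–(9,0): clear
  edge (9,0)–(7,9): clear
  edge (7,9)–(1,5): clear
  midpoint (17,17) outside
  → clear
Obstacle 2 [(0,19) (11,13) (11,14) (1,24)]:
  edge (0,19)–(11,13): clear
  edge (11,13)–(11,14): clear
  edge (11,14)–(1,24): clear
  edge (1,24)–(0,19): clear
  midpoint (17,17) outside
  → clear
Obstacle 3 [(16,3) (24,2) (24,11)]:
  edge (16,3)–(24,2): clear
  edge (24,2)–(24,11): clear
  edge (24,11)–(16,3): clear
  midpoint (17,17) outside
  → clear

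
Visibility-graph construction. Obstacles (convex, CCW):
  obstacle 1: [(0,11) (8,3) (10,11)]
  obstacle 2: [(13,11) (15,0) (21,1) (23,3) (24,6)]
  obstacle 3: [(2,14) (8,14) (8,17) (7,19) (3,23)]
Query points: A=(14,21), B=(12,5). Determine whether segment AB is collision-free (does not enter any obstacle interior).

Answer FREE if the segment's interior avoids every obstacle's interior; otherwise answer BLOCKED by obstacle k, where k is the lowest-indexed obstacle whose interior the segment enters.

FREE

Obstacle 1 [(0,11) (8,3) (10,11)]:
  edge (0,11)–(8,3): clear
  edge (8,3)–(10,11): clear
  edge (10,11)–(0,11): clear
  midpoint (13,13) outside
  → clear
Obstacle 2 [(13,11) (15,0) (21,1) (23,3) (24,6)]:
  edge (13,11)–(15,0): clear
  edge (15,0)–(21,1): clear
  edge (21,1)–(23,3): clear
  edge (23,3)–(24,6): clear
  edge (24,6)–(13,11): clear
  midpoint (13,13) outside
  → clear
Obstacle 3 [(2,14) (8,14) (8,17) (7,19) (3,23)]:
  edge (2,14)–(8,14): clear
  edge (8,14)–(8,17): clear
  edge (8,17)–(7,19): clear
  edge (7,19)–(3,23): clear
  edge (3,23)–(2,14): clear
  midpoint (13,13) outside
  → clear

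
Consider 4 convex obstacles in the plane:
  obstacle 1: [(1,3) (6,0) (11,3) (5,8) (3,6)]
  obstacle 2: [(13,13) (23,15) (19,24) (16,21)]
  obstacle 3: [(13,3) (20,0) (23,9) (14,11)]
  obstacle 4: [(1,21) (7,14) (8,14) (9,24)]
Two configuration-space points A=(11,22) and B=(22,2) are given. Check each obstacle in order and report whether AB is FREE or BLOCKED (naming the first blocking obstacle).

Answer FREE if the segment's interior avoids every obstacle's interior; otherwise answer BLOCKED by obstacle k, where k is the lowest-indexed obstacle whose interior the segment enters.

Obstacle 1 [(1,3) (6,0) (11,3) (5,8) (3,6)]:
  edge (1,3)–(6,0): clear
  edge (6,0)–(11,3): clear
  edge (11,3)–(5,8): clear
  edge (5,8)–(3,6): clear
  edge (3,6)–(1,3): clear
  midpoint (33/2,12) outside
  → clear
Obstacle 2 [(13,13) (23,15) (19,24) (16,21)]:
  edge (13,13)–(23,15): crosses AB
  edge (23,15)–(19,24): clear
  edge (19,24)–(16,21): clear
  edge (16,21)–(13,13): crosses AB
  → BLOCKED
Obstacle 3 [(13,3) (20,0) (23,9) (14,11)]:
  edge (13,3)–(20,0): clear
  edge (20,0)–(23,9): crosses AB
  edge (23,9)–(14,11): crosses AB
  edge (14,11)–(13,3): clear
  → BLOCKED
Obstacle 4 [(1,21) (7,14) (8,14) (9,24)]:
  edge (1,21)–(7,14): clear
  edge (7,14)–(8,14): clear
  edge (8,14)–(9,24): clear
  edge (9,24)–(1,21): clear
  midpoint (33/2,12) outside
  → clear

BLOCKED by obstacle 2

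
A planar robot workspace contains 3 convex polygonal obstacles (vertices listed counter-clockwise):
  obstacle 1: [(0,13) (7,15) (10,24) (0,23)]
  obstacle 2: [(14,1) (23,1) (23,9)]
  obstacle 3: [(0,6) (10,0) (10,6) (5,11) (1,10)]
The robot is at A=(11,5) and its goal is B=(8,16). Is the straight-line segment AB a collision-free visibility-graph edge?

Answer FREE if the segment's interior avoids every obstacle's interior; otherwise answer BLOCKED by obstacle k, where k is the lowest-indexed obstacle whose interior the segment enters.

FREE

Obstacle 1 [(0,13) (7,15) (10,24) (0,23)]:
  edge (0,13)–(7,15): clear
  edge (7,15)–(10,24): clear
  edge (10,24)–(0,23): clear
  edge (0,23)–(0,13): clear
  midpoint (19/2,21/2) outside
  → clear
Obstacle 2 [(14,1) (23,1) (23,9)]:
  edge (14,1)–(23,1): clear
  edge (23,1)–(23,9): clear
  edge (23,9)–(14,1): clear
  midpoint (19/2,21/2) outside
  → clear
Obstacle 3 [(0,6) (10,0) (10,6) (5,11) (1,10)]:
  edge (0,6)–(10,0): clear
  edge (10,0)–(10,6): clear
  edge (10,6)–(5,11): clear
  edge (5,11)–(1,10): clear
  edge (1,10)–(0,6): clear
  midpoint (19/2,21/2) outside
  → clear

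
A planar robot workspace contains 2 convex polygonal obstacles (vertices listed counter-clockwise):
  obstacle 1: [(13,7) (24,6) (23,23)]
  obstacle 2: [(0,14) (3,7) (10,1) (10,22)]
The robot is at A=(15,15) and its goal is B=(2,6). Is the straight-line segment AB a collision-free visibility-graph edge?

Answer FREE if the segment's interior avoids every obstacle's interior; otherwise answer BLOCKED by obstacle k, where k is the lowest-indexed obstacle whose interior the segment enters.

Obstacle 1 [(13,7) (24,6) (23,23)]:
  edge (13,7)–(24,6): clear
  edge (24,6)–(23,23): clear
  edge (23,23)–(13,7): clear
  midpoint (17/2,21/2) outside
  → clear
Obstacle 2 [(0,14) (3,7) (10,1) (10,22)]:
  edge (0,14)–(3,7): clear
  edge (3,7)–(10,1): crosses AB
  edge (10,1)–(10,22): crosses AB
  edge (10,22)–(0,14): clear
  → BLOCKED

BLOCKED by obstacle 2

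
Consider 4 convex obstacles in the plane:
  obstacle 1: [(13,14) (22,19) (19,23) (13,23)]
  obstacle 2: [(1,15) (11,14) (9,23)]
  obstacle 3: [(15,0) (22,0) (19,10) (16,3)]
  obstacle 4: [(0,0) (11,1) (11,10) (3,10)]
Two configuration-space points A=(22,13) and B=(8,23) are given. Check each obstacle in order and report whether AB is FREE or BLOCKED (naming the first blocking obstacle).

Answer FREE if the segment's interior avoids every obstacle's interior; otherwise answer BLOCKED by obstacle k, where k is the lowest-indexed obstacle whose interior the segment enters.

Obstacle 1 [(13,14) (22,19) (19,23) (13,23)]:
  edge (13,14)–(22,19): crosses AB
  edge (22,19)–(19,23): clear
  edge (19,23)–(13,23): clear
  edge (13,23)–(13,14): crosses AB
  → BLOCKED
Obstacle 2 [(1,15) (11,14) (9,23)]:
  edge (1,15)–(11,14): clear
  edge (11,14)–(9,23): crosses AB
  edge (9,23)–(1,15): crosses AB
  → BLOCKED
Obstacle 3 [(15,0) (22,0) (19,10) (16,3)]:
  edge (15,0)–(22,0): clear
  edge (22,0)–(19,10): clear
  edge (19,10)–(16,3): clear
  edge (16,3)–(15,0): clear
  midpoint (15,18) outside
  → clear
Obstacle 4 [(0,0) (11,1) (11,10) (3,10)]:
  edge (0,0)–(11,1): clear
  edge (11,1)–(11,10): clear
  edge (11,10)–(3,10): clear
  edge (3,10)–(0,0): clear
  midpoint (15,18) outside
  → clear

BLOCKED by obstacle 1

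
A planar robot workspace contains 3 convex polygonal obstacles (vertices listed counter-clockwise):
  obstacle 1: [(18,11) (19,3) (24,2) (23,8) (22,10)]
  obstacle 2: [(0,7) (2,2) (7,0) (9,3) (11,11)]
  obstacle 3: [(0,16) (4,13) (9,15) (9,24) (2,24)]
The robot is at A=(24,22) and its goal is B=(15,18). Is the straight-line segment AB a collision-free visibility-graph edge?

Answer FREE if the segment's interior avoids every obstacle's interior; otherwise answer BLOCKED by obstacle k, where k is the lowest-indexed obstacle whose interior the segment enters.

Obstacle 1 [(18,11) (19,3) (24,2) (23,8) (22,10)]:
  edge (18,11)–(19,3): clear
  edge (19,3)–(24,2): clear
  edge (24,2)–(23,8): clear
  edge (23,8)–(22,10): clear
  edge (22,10)–(18,11): clear
  midpoint (39/2,20) outside
  → clear
Obstacle 2 [(0,7) (2,2) (7,0) (9,3) (11,11)]:
  edge (0,7)–(2,2): clear
  edge (2,2)–(7,0): clear
  edge (7,0)–(9,3): clear
  edge (9,3)–(11,11): clear
  edge (11,11)–(0,7): clear
  midpoint (39/2,20) outside
  → clear
Obstacle 3 [(0,16) (4,13) (9,15) (9,24) (2,24)]:
  edge (0,16)–(4,13): clear
  edge (4,13)–(9,15): clear
  edge (9,15)–(9,24): clear
  edge (9,24)–(2,24): clear
  edge (2,24)–(0,16): clear
  midpoint (39/2,20) outside
  → clear

FREE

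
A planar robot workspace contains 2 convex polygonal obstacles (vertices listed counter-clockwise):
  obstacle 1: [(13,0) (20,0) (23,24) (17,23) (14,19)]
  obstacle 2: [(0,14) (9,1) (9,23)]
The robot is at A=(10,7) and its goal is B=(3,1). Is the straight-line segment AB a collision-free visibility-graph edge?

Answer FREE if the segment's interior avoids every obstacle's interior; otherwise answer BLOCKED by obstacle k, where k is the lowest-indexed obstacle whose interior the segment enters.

Obstacle 1 [(13,0) (20,0) (23,24) (17,23) (14,19)]:
  edge (13,0)–(20,0): clear
  edge (20,0)–(23,24): clear
  edge (23,24)–(17,23): clear
  edge (17,23)–(14,19): clear
  edge (14,19)–(13,0): clear
  midpoint (13/2,4) outside
  → clear
Obstacle 2 [(0,14) (9,1) (9,23)]:
  edge (0,14)–(9,1): crosses AB
  edge (9,1)–(9,23): crosses AB
  edge (9,23)–(0,14): clear
  → BLOCKED

BLOCKED by obstacle 2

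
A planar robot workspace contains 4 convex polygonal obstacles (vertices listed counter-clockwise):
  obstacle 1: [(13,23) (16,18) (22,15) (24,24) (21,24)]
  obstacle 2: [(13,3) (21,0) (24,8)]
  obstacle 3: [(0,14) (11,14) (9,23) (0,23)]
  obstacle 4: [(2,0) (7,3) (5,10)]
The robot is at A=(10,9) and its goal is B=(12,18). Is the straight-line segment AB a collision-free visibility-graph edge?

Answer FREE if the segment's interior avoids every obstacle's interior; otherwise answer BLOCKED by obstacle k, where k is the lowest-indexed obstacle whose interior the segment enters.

Obstacle 1 [(13,23) (16,18) (22,15) (24,24) (21,24)]:
  edge (13,23)–(16,18): clear
  edge (16,18)–(22,15): clear
  edge (22,15)–(24,24): clear
  edge (24,24)–(21,24): clear
  edge (21,24)–(13,23): clear
  midpoint (11,27/2) outside
  → clear
Obstacle 2 [(13,3) (21,0) (24,8)]:
  edge (13,3)–(21,0): clear
  edge (21,0)–(24,8): clear
  edge (24,8)–(13,3): clear
  midpoint (11,27/2) outside
  → clear
Obstacle 3 [(0,14) (11,14) (9,23) (0,23)]:
  edge (0,14)–(11,14): clear
  edge (11,14)–(9,23): clear
  edge (9,23)–(0,23): clear
  edge (0,23)–(0,14): clear
  midpoint (11,27/2) outside
  → clear
Obstacle 4 [(2,0) (7,3) (5,10)]:
  edge (2,0)–(7,3): clear
  edge (7,3)–(5,10): clear
  edge (5,10)–(2,0): clear
  midpoint (11,27/2) outside
  → clear

FREE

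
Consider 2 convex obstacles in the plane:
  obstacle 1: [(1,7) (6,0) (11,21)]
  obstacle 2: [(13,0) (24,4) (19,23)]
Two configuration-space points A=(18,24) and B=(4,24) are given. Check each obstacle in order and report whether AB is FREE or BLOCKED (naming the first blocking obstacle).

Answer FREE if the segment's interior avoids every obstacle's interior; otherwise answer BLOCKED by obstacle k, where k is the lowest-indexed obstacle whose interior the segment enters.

Obstacle 1 [(1,7) (6,0) (11,21)]:
  edge (1,7)–(6,0): clear
  edge (6,0)–(11,21): clear
  edge (11,21)–(1,7): clear
  midpoint (11,24) outside
  → clear
Obstacle 2 [(13,0) (24,4) (19,23)]:
  edge (13,0)–(24,4): clear
  edge (24,4)–(19,23): clear
  edge (19,23)–(13,0): clear
  midpoint (11,24) outside
  → clear

FREE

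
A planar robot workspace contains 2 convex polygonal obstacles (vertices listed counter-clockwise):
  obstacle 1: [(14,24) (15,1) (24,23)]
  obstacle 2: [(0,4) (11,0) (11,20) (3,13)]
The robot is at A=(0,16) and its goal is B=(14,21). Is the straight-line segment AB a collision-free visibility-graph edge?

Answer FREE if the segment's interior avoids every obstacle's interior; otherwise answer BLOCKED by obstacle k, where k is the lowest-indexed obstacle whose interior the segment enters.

Obstacle 1 [(14,24) (15,1) (24,23)]:
  edge (14,24)–(15,1): clear
  edge (15,1)–(24,23): clear
  edge (24,23)–(14,24): clear
  midpoint (7,37/2) outside
  → clear
Obstacle 2 [(0,4) (11,0) (11,20) (3,13)]:
  edge (0,4)–(11,0): clear
  edge (11,0)–(11,20): crosses AB
  edge (11,20)–(3,13): crosses AB
  edge (3,13)–(0,4): clear
  → BLOCKED

BLOCKED by obstacle 2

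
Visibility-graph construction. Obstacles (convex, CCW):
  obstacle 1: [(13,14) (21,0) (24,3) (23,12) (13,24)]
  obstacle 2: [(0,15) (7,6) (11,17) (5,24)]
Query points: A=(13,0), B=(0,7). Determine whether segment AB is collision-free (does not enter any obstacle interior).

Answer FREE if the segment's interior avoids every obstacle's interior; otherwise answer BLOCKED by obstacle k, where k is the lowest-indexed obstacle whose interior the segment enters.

Obstacle 1 [(13,14) (21,0) (24,3) (23,12) (13,24)]:
  edge (13,14)–(21,0): clear
  edge (21,0)–(24,3): clear
  edge (24,3)–(23,12): clear
  edge (23,12)–(13,24): clear
  edge (13,24)–(13,14): clear
  midpoint (13/2,7/2) outside
  → clear
Obstacle 2 [(0,15) (7,6) (11,17) (5,24)]:
  edge (0,15)–(7,6): clear
  edge (7,6)–(11,17): clear
  edge (11,17)–(5,24): clear
  edge (5,24)–(0,15): clear
  midpoint (13/2,7/2) outside
  → clear

FREE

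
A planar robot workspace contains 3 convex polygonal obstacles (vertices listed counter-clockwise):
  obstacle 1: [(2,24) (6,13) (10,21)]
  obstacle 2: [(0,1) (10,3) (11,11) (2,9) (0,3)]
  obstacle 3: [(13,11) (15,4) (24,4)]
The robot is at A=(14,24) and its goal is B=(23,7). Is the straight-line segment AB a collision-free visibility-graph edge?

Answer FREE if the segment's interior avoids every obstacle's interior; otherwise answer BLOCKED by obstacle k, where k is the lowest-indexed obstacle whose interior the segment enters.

FREE

Obstacle 1 [(2,24) (6,13) (10,21)]:
  edge (2,24)–(6,13): clear
  edge (6,13)–(10,21): clear
  edge (10,21)–(2,24): clear
  midpoint (37/2,31/2) outside
  → clear
Obstacle 2 [(0,1) (10,3) (11,11) (2,9) (0,3)]:
  edge (0,1)–(10,3): clear
  edge (10,3)–(11,11): clear
  edge (11,11)–(2,9): clear
  edge (2,9)–(0,3): clear
  edge (0,3)–(0,1): clear
  midpoint (37/2,31/2) outside
  → clear
Obstacle 3 [(13,11) (15,4) (24,4)]:
  edge (13,11)–(15,4): clear
  edge (15,4)–(24,4): clear
  edge (24,4)–(13,11): clear
  midpoint (37/2,31/2) outside
  → clear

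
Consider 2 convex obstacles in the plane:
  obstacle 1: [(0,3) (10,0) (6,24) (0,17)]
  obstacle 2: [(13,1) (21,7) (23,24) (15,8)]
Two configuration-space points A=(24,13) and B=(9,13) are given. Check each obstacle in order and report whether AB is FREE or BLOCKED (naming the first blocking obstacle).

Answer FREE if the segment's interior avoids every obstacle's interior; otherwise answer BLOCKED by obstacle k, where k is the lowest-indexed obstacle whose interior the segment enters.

BLOCKED by obstacle 2

Obstacle 1 [(0,3) (10,0) (6,24) (0,17)]:
  edge (0,3)–(10,0): clear
  edge (10,0)–(6,24): clear
  edge (6,24)–(0,17): clear
  edge (0,17)–(0,3): clear
  midpoint (33/2,13) outside
  → clear
Obstacle 2 [(13,1) (21,7) (23,24) (15,8)]:
  edge (13,1)–(21,7): clear
  edge (21,7)–(23,24): crosses AB
  edge (23,24)–(15,8): crosses AB
  edge (15,8)–(13,1): clear
  → BLOCKED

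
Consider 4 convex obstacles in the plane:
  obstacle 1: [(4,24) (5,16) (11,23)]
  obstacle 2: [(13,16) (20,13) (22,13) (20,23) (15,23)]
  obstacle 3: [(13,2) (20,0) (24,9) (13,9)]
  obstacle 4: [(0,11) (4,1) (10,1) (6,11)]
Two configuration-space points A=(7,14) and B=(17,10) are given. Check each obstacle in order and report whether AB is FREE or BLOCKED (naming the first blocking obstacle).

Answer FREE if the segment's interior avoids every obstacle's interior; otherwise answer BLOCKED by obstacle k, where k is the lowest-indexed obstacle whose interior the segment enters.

Obstacle 1 [(4,24) (5,16) (11,23)]:
  edge (4,24)–(5,16): clear
  edge (5,16)–(11,23): clear
  edge (11,23)–(4,24): clear
  midpoint (12,12) outside
  → clear
Obstacle 2 [(13,16) (20,13) (22,13) (20,23) (15,23)]:
  edge (13,16)–(20,13): clear
  edge (20,13)–(22,13): clear
  edge (22,13)–(20,23): clear
  edge (20,23)–(15,23): clear
  edge (15,23)–(13,16): clear
  midpoint (12,12) outside
  → clear
Obstacle 3 [(13,2) (20,0) (24,9) (13,9)]:
  edge (13,2)–(20,0): clear
  edge (20,0)–(24,9): clear
  edge (24,9)–(13,9): clear
  edge (13,9)–(13,2): clear
  midpoint (12,12) outside
  → clear
Obstacle 4 [(0,11) (4,1) (10,1) (6,11)]:
  edge (0,11)–(4,1): clear
  edge (4,1)–(10,1): clear
  edge (10,1)–(6,11): clear
  edge (6,11)–(0,11): clear
  midpoint (12,12) outside
  → clear

FREE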